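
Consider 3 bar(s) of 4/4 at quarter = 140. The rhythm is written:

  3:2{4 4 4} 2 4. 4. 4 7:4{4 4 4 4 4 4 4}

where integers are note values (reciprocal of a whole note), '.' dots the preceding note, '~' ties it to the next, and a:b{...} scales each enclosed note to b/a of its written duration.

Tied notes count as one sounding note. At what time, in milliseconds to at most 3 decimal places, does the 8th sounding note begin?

1. 0.0ms @ 0 + 285.714ms (2/3)
2. 285.714ms @ 2/3 + 285.714ms (2/3)
3. 571.429ms @ 4/3 + 285.714ms (2/3)
4. 857.143ms @ 2 + 857.143ms (2)
5. 1714.286ms @ 4 + 642.857ms (3/2)
6. 2357.143ms @ 11/2 + 642.857ms (3/2)
7. 3000.0ms @ 7 + 428.571ms (1)
8. 3428.571ms @ 8 + 244.898ms (4/7)
9. 3673.469ms @ 60/7 + 244.898ms (4/7)
10. 3918.367ms @ 64/7 + 244.898ms (4/7)
11. 4163.265ms @ 68/7 + 244.898ms (4/7)
12. 4408.163ms @ 72/7 + 244.898ms (4/7)
13. 4653.061ms @ 76/7 + 244.898ms (4/7)
14. 4897.959ms @ 80/7 + 244.898ms (4/7)

note 8 onset = 8b = 3428.571ms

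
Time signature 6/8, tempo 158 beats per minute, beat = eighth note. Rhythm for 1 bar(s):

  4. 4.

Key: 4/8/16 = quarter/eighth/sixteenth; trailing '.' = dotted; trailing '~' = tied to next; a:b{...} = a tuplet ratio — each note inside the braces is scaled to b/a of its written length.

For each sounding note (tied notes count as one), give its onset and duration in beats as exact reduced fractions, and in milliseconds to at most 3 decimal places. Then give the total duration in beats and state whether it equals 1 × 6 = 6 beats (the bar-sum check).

1) 0.0ms=0b +1139.241ms=3b
2) 1139.241ms=3b +1139.241ms=3b
Σ=6b of 6 (158bpm 6/8) — PASS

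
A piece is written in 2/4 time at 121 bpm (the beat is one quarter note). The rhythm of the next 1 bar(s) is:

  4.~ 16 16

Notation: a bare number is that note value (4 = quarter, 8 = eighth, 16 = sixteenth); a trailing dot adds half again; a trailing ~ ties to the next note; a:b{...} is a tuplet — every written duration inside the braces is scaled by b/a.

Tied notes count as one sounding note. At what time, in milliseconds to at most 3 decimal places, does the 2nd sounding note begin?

1. 0.0ms @ 0 + 867.769ms (7/4)
2. 867.769ms @ 7/4 + 123.967ms (1/4)

note 2 onset = 7/4b = 867.769ms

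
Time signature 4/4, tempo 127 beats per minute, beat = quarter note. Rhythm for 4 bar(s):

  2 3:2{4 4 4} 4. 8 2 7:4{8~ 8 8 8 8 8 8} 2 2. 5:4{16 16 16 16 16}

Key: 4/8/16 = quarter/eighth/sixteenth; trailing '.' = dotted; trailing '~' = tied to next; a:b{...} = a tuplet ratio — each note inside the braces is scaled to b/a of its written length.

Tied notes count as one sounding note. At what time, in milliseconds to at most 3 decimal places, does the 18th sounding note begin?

1. 0.0ms @ 0 + 944.882ms (2)
2. 944.882ms @ 2 + 314.961ms (2/3)
3. 1259.843ms @ 8/3 + 314.961ms (2/3)
4. 1574.803ms @ 10/3 + 314.961ms (2/3)
5. 1889.764ms @ 4 + 708.661ms (3/2)
6. 2598.425ms @ 11/2 + 236.22ms (1/2)
7. 2834.646ms @ 6 + 944.882ms (2)
8. 3779.528ms @ 8 + 269.966ms (4/7)
9. 4049.494ms @ 60/7 + 134.983ms (2/7)
10. 4184.477ms @ 62/7 + 134.983ms (2/7)
11. 4319.46ms @ 64/7 + 134.983ms (2/7)
12. 4454.443ms @ 66/7 + 134.983ms (2/7)
13. 4589.426ms @ 68/7 + 134.983ms (2/7)
14. 4724.409ms @ 10 + 944.882ms (2)
15. 5669.291ms @ 12 + 1417.323ms (3)
16. 7086.614ms @ 15 + 94.488ms (1/5)
17. 7181.102ms @ 76/5 + 94.488ms (1/5)
18. 7275.591ms @ 77/5 + 94.488ms (1/5)
19. 7370.079ms @ 78/5 + 94.488ms (1/5)
20. 7464.567ms @ 79/5 + 94.488ms (1/5)

note 18 onset = 77/5b = 7275.591ms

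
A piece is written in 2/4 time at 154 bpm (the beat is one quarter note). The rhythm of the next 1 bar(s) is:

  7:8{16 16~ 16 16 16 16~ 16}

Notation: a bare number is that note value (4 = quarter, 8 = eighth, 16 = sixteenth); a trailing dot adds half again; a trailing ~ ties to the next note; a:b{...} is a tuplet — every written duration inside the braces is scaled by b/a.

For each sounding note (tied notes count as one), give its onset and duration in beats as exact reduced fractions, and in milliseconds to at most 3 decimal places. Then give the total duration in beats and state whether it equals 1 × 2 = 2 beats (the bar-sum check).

1) 0.0ms=0b +111.317ms=2/7b
2) 111.317ms=2/7b +222.635ms=4/7b
3) 333.952ms=6/7b +111.317ms=2/7b
4) 445.269ms=8/7b +111.317ms=2/7b
5) 556.586ms=10/7b +222.635ms=4/7b
Σ=2b of 2 (154bpm 2/4) — PASS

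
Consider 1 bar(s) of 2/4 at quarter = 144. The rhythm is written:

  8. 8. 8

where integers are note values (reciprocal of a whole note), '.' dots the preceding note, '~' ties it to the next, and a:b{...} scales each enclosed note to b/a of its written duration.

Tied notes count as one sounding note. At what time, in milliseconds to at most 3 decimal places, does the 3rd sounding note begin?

note 3 onset = 3/2b = 625.0ms

1. 0.0ms @ 0 + 312.5ms (3/4)
2. 312.5ms @ 3/4 + 312.5ms (3/4)
3. 625.0ms @ 3/2 + 208.333ms (1/2)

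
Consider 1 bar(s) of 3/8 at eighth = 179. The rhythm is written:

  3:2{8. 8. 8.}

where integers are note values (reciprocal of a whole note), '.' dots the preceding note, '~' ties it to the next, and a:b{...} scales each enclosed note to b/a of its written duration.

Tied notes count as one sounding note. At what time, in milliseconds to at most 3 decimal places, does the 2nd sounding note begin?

1. 0.0ms @ 0 + 335.196ms (1)
2. 335.196ms @ 1 + 335.196ms (1)
3. 670.391ms @ 2 + 335.196ms (1)

note 2 onset = 1b = 335.196ms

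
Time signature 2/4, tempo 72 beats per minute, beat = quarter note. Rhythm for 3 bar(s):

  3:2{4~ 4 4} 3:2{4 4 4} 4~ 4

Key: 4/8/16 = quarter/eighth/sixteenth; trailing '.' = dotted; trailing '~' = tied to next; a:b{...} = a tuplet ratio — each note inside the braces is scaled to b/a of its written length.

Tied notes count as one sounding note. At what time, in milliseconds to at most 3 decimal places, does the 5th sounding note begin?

note 5 onset = 10/3b = 2777.778ms

1. 0.0ms @ 0 + 1111.111ms (4/3)
2. 1111.111ms @ 4/3 + 555.556ms (2/3)
3. 1666.667ms @ 2 + 555.556ms (2/3)
4. 2222.222ms @ 8/3 + 555.556ms (2/3)
5. 2777.778ms @ 10/3 + 555.556ms (2/3)
6. 3333.333ms @ 4 + 1666.667ms (2)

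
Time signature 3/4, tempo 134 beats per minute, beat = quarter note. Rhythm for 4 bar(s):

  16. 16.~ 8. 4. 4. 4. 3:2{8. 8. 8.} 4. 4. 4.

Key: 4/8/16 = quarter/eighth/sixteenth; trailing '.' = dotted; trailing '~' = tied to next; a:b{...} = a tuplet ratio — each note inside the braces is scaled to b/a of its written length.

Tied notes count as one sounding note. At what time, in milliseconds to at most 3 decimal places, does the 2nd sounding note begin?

1. 0.0ms @ 0 + 167.91ms (3/8)
2. 167.91ms @ 3/8 + 503.731ms (9/8)
3. 671.642ms @ 3/2 + 671.642ms (3/2)
4. 1343.284ms @ 3 + 671.642ms (3/2)
5. 2014.925ms @ 9/2 + 671.642ms (3/2)
6. 2686.567ms @ 6 + 223.881ms (1/2)
7. 2910.448ms @ 13/2 + 223.881ms (1/2)
8. 3134.328ms @ 7 + 223.881ms (1/2)
9. 3358.209ms @ 15/2 + 671.642ms (3/2)
10. 4029.851ms @ 9 + 671.642ms (3/2)
11. 4701.493ms @ 21/2 + 671.642ms (3/2)

note 2 onset = 3/8b = 167.91ms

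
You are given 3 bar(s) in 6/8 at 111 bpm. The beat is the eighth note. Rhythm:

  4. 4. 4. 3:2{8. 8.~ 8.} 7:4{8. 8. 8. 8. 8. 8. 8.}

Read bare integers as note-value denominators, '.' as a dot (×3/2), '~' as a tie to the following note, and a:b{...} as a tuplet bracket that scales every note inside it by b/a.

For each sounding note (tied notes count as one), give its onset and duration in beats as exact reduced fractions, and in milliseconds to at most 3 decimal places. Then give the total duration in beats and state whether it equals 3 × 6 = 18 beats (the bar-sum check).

1) 0.0ms=0b +1621.622ms=3b
2) 1621.622ms=3b +1621.622ms=3b
3) 3243.243ms=6b +1621.622ms=3b
4) 4864.865ms=9b +540.541ms=1b
5) 5405.405ms=10b +1081.081ms=2b
6) 6486.486ms=12b +463.32ms=6/7b
7) 6949.807ms=90/7b +463.32ms=6/7b
8) 7413.127ms=96/7b +463.32ms=6/7b
9) 7876.448ms=102/7b +463.32ms=6/7b
10) 8339.768ms=108/7b +463.32ms=6/7b
11) 8803.089ms=114/7b +463.32ms=6/7b
12) 9266.409ms=120/7b +463.32ms=6/7b
Σ=18b of 18 (111bpm 6/8) — PASS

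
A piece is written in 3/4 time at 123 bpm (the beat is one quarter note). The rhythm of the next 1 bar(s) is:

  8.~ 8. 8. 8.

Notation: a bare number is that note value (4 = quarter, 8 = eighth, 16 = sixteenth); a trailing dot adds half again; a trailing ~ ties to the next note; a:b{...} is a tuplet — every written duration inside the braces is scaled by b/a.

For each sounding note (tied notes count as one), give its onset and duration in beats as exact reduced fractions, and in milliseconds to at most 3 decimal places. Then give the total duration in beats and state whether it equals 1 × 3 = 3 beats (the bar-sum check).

1) 0.0ms=0b +731.707ms=3/2b
2) 731.707ms=3/2b +365.854ms=3/4b
3) 1097.561ms=9/4b +365.854ms=3/4b
Σ=3b of 3 (123bpm 3/4) — PASS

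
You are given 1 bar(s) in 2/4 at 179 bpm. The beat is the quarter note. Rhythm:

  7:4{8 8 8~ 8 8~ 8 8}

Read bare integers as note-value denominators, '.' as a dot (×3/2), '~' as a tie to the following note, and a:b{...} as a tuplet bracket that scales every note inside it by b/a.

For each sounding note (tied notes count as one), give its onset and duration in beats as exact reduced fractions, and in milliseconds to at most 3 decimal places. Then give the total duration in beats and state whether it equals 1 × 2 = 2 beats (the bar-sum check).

1) 0.0ms=0b +95.77ms=2/7b
2) 95.77ms=2/7b +95.77ms=2/7b
3) 191.54ms=4/7b +191.54ms=4/7b
4) 383.081ms=8/7b +191.54ms=4/7b
5) 574.621ms=12/7b +95.77ms=2/7b
Σ=2b of 2 (179bpm 2/4) — PASS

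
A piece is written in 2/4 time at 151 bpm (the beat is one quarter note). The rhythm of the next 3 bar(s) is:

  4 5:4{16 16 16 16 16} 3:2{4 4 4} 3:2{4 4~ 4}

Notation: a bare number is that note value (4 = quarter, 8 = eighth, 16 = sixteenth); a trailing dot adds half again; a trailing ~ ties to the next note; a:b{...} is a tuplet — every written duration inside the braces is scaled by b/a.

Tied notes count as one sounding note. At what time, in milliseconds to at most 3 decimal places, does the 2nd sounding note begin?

1. 0.0ms @ 0 + 397.351ms (1)
2. 397.351ms @ 1 + 79.47ms (1/5)
3. 476.821ms @ 6/5 + 79.47ms (1/5)
4. 556.291ms @ 7/5 + 79.47ms (1/5)
5. 635.762ms @ 8/5 + 79.47ms (1/5)
6. 715.232ms @ 9/5 + 79.47ms (1/5)
7. 794.702ms @ 2 + 264.901ms (2/3)
8. 1059.603ms @ 8/3 + 264.901ms (2/3)
9. 1324.503ms @ 10/3 + 264.901ms (2/3)
10. 1589.404ms @ 4 + 264.901ms (2/3)
11. 1854.305ms @ 14/3 + 529.801ms (4/3)

note 2 onset = 1b = 397.351ms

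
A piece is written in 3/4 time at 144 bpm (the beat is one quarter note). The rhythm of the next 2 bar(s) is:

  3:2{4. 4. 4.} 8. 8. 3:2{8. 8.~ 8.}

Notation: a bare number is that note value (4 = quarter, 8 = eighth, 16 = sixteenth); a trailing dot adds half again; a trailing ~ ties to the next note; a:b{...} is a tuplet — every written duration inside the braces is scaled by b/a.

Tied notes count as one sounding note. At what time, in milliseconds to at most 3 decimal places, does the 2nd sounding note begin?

note 2 onset = 1b = 416.667ms

1. 0.0ms @ 0 + 416.667ms (1)
2. 416.667ms @ 1 + 416.667ms (1)
3. 833.333ms @ 2 + 416.667ms (1)
4. 1250.0ms @ 3 + 312.5ms (3/4)
5. 1562.5ms @ 15/4 + 312.5ms (3/4)
6. 1875.0ms @ 9/2 + 208.333ms (1/2)
7. 2083.333ms @ 5 + 416.667ms (1)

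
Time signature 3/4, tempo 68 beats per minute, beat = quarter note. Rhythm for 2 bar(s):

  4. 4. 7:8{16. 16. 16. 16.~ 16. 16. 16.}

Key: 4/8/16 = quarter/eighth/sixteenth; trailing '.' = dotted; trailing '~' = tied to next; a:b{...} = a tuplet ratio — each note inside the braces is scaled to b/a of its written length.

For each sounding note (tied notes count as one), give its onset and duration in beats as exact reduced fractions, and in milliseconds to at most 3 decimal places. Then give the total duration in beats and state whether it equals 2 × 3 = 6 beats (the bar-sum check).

1) 0.0ms=0b +1323.529ms=3/2b
2) 1323.529ms=3/2b +1323.529ms=3/2b
3) 2647.059ms=3b +378.151ms=3/7b
4) 3025.21ms=24/7b +378.151ms=3/7b
5) 3403.361ms=27/7b +378.151ms=3/7b
6) 3781.513ms=30/7b +756.303ms=6/7b
7) 4537.815ms=36/7b +378.151ms=3/7b
8) 4915.966ms=39/7b +378.151ms=3/7b
Σ=6b of 6 (68bpm 3/4) — PASS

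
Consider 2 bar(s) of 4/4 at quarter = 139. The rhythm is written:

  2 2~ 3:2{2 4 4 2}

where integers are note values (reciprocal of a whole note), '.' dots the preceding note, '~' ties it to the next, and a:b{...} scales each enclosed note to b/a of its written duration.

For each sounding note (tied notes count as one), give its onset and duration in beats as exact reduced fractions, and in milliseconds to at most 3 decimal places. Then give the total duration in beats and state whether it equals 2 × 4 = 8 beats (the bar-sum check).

1) 0.0ms=0b +863.309ms=2b
2) 863.309ms=2b +1438.849ms=10/3b
3) 2302.158ms=16/3b +287.77ms=2/3b
4) 2589.928ms=6b +287.77ms=2/3b
5) 2877.698ms=20/3b +575.54ms=4/3b
Σ=8b of 8 (139bpm 4/4) — PASS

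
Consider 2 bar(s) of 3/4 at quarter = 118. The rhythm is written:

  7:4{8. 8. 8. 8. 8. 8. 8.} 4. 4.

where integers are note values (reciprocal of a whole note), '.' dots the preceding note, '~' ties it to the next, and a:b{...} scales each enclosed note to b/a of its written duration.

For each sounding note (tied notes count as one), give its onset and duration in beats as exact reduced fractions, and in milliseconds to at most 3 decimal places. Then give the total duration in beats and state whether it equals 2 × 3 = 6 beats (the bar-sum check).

1) 0.0ms=0b +217.918ms=3/7b
2) 217.918ms=3/7b +217.918ms=3/7b
3) 435.835ms=6/7b +217.918ms=3/7b
4) 653.753ms=9/7b +217.918ms=3/7b
5) 871.671ms=12/7b +217.918ms=3/7b
6) 1089.588ms=15/7b +217.918ms=3/7b
7) 1307.506ms=18/7b +217.918ms=3/7b
8) 1525.424ms=3b +762.712ms=3/2b
9) 2288.136ms=9/2b +762.712ms=3/2b
Σ=6b of 6 (118bpm 3/4) — PASS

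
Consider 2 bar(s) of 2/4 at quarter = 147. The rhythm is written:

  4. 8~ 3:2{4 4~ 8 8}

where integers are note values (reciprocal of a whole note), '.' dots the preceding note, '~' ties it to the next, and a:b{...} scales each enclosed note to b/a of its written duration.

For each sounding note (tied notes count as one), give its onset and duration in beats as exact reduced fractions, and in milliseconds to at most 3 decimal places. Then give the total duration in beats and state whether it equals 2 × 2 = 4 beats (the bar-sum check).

1) 0.0ms=0b +612.245ms=3/2b
2) 612.245ms=3/2b +476.19ms=7/6b
3) 1088.435ms=8/3b +408.163ms=1b
4) 1496.599ms=11/3b +136.054ms=1/3b
Σ=4b of 4 (147bpm 2/4) — PASS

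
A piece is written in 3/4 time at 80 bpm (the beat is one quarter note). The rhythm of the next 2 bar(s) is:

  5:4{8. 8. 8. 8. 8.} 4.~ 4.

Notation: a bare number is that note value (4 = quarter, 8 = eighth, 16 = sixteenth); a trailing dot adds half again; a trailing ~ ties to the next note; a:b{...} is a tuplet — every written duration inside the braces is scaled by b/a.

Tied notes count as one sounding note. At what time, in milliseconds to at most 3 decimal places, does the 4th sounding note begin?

note 4 onset = 9/5b = 1350.0ms

1. 0.0ms @ 0 + 450.0ms (3/5)
2. 450.0ms @ 3/5 + 450.0ms (3/5)
3. 900.0ms @ 6/5 + 450.0ms (3/5)
4. 1350.0ms @ 9/5 + 450.0ms (3/5)
5. 1800.0ms @ 12/5 + 450.0ms (3/5)
6. 2250.0ms @ 3 + 2250.0ms (3)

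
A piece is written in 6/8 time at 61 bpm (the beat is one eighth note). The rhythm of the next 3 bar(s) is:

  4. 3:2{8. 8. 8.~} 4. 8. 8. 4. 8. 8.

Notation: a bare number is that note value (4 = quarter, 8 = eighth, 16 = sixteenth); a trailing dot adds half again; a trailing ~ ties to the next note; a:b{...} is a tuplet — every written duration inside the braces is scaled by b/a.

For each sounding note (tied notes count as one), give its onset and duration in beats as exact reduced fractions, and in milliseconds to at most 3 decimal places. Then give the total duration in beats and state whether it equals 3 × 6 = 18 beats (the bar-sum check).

1) 0.0ms=0b +2950.82ms=3b
2) 2950.82ms=3b +983.607ms=1b
3) 3934.426ms=4b +983.607ms=1b
4) 4918.033ms=5b +3934.426ms=4b
5) 8852.459ms=9b +1475.41ms=3/2b
6) 10327.869ms=21/2b +1475.41ms=3/2b
7) 11803.279ms=12b +2950.82ms=3b
8) 14754.098ms=15b +1475.41ms=3/2b
9) 16229.508ms=33/2b +1475.41ms=3/2b
Σ=18b of 18 (61bpm 6/8) — PASS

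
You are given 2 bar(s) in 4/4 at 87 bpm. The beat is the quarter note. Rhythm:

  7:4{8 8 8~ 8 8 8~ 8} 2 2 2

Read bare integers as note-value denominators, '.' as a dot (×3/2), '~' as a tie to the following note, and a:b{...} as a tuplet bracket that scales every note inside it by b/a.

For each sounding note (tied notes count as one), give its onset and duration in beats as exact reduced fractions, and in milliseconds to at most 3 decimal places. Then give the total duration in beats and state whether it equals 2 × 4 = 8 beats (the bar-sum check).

1) 0.0ms=0b +197.044ms=2/7b
2) 197.044ms=2/7b +197.044ms=2/7b
3) 394.089ms=4/7b +394.089ms=4/7b
4) 788.177ms=8/7b +197.044ms=2/7b
5) 985.222ms=10/7b +394.089ms=4/7b
6) 1379.31ms=2b +1379.31ms=2b
7) 2758.621ms=4b +1379.31ms=2b
8) 4137.931ms=6b +1379.31ms=2b
Σ=8b of 8 (87bpm 4/4) — PASS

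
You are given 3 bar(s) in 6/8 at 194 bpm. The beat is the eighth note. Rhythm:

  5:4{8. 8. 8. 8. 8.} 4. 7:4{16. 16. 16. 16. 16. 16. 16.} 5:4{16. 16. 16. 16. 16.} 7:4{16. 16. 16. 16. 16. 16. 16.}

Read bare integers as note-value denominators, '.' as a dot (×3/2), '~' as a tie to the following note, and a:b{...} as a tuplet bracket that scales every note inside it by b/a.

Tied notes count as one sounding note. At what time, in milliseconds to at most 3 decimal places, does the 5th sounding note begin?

1. 0.0ms @ 0 + 371.134ms (6/5)
2. 371.134ms @ 6/5 + 371.134ms (6/5)
3. 742.268ms @ 12/5 + 371.134ms (6/5)
4. 1113.402ms @ 18/5 + 371.134ms (6/5)
5. 1484.536ms @ 24/5 + 371.134ms (6/5)
6. 1855.67ms @ 6 + 927.835ms (3)
7. 2783.505ms @ 9 + 132.548ms (3/7)
8. 2916.053ms @ 66/7 + 132.548ms (3/7)
9. 3048.601ms @ 69/7 + 132.548ms (3/7)
10. 3181.149ms @ 72/7 + 132.548ms (3/7)
11. 3313.697ms @ 75/7 + 132.548ms (3/7)
12. 3446.244ms @ 78/7 + 132.548ms (3/7)
13. 3578.792ms @ 81/7 + 132.548ms (3/7)
14. 3711.34ms @ 12 + 185.567ms (3/5)
15. 3896.907ms @ 63/5 + 185.567ms (3/5)
16. 4082.474ms @ 66/5 + 185.567ms (3/5)
17. 4268.041ms @ 69/5 + 185.567ms (3/5)
18. 4453.608ms @ 72/5 + 185.567ms (3/5)
19. 4639.175ms @ 15 + 132.548ms (3/7)
20. 4771.723ms @ 108/7 + 132.548ms (3/7)
21. 4904.271ms @ 111/7 + 132.548ms (3/7)
22. 5036.819ms @ 114/7 + 132.548ms (3/7)
23. 5169.367ms @ 117/7 + 132.548ms (3/7)
24. 5301.915ms @ 120/7 + 132.548ms (3/7)
25. 5434.462ms @ 123/7 + 132.548ms (3/7)

note 5 onset = 24/5b = 1484.536ms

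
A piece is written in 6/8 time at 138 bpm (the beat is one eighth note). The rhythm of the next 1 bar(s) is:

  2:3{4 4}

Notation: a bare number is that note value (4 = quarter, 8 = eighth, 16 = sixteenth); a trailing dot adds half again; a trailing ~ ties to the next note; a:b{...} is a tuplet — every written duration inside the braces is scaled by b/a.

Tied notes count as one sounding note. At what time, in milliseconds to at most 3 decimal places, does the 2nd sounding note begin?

1. 0.0ms @ 0 + 1304.348ms (3)
2. 1304.348ms @ 3 + 1304.348ms (3)

note 2 onset = 3b = 1304.348ms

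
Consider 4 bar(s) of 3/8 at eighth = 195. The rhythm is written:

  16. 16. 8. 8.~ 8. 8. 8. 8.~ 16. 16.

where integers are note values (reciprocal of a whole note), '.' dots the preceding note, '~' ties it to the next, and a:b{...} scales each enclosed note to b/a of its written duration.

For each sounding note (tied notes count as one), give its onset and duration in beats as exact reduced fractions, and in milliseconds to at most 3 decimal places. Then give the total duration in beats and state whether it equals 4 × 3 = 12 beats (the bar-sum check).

1) 0.0ms=0b +230.769ms=3/4b
2) 230.769ms=3/4b +230.769ms=3/4b
3) 461.538ms=3/2b +461.538ms=3/2b
4) 923.077ms=3b +923.077ms=3b
5) 1846.154ms=6b +461.538ms=3/2b
6) 2307.692ms=15/2b +461.538ms=3/2b
7) 2769.231ms=9b +692.308ms=9/4b
8) 3461.538ms=45/4b +230.769ms=3/4b
Σ=12b of 12 (195bpm 3/8) — PASS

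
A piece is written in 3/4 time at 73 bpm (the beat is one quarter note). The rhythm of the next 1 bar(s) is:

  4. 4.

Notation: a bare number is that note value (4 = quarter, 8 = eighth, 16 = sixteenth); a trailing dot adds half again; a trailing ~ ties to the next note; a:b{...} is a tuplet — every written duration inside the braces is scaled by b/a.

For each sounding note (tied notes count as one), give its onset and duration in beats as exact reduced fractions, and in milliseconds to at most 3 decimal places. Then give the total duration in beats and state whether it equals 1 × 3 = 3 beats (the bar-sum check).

1) 0.0ms=0b +1232.877ms=3/2b
2) 1232.877ms=3/2b +1232.877ms=3/2b
Σ=3b of 3 (73bpm 3/4) — PASS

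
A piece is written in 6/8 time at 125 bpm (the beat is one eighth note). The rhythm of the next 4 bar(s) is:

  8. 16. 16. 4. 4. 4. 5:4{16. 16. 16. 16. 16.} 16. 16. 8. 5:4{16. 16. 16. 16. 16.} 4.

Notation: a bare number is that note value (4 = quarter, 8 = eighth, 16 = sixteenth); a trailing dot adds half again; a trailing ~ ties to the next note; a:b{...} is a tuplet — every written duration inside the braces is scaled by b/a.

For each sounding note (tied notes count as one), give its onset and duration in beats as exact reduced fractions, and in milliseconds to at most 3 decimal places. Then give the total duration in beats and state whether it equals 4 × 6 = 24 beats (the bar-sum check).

1) 0.0ms=0b +720.0ms=3/2b
2) 720.0ms=3/2b +360.0ms=3/4b
3) 1080.0ms=9/4b +360.0ms=3/4b
4) 1440.0ms=3b +1440.0ms=3b
5) 2880.0ms=6b +1440.0ms=3b
6) 4320.0ms=9b +1440.0ms=3b
7) 5760.0ms=12b +288.0ms=3/5b
8) 6048.0ms=63/5b +288.0ms=3/5b
9) 6336.0ms=66/5b +288.0ms=3/5b
10) 6624.0ms=69/5b +288.0ms=3/5b
11) 6912.0ms=72/5b +288.0ms=3/5b
12) 7200.0ms=15b +360.0ms=3/4b
13) 7560.0ms=63/4b +360.0ms=3/4b
14) 7920.0ms=33/2b +720.0ms=3/2b
15) 8640.0ms=18b +288.0ms=3/5b
16) 8928.0ms=93/5b +288.0ms=3/5b
17) 9216.0ms=96/5b +288.0ms=3/5b
18) 9504.0ms=99/5b +288.0ms=3/5b
19) 9792.0ms=102/5b +288.0ms=3/5b
20) 10080.0ms=21b +1440.0ms=3b
Σ=24b of 24 (125bpm 6/8) — PASS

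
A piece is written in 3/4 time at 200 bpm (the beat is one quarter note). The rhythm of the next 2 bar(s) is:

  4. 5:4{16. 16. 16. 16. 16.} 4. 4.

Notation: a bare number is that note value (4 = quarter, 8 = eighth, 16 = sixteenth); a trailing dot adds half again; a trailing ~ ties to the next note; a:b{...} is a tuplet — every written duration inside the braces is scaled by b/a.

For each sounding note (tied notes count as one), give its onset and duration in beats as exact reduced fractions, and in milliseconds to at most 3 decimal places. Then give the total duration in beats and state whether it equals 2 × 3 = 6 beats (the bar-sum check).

1) 0.0ms=0b +450.0ms=3/2b
2) 450.0ms=3/2b +90.0ms=3/10b
3) 540.0ms=9/5b +90.0ms=3/10b
4) 630.0ms=21/10b +90.0ms=3/10b
5) 720.0ms=12/5b +90.0ms=3/10b
6) 810.0ms=27/10b +90.0ms=3/10b
7) 900.0ms=3b +450.0ms=3/2b
8) 1350.0ms=9/2b +450.0ms=3/2b
Σ=6b of 6 (200bpm 3/4) — PASS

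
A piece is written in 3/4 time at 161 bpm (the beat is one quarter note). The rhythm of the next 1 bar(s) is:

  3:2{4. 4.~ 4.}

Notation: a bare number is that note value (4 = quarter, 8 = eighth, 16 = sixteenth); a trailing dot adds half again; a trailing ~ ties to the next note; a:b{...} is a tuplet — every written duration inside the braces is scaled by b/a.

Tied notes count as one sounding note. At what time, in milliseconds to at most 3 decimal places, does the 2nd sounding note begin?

1. 0.0ms @ 0 + 372.671ms (1)
2. 372.671ms @ 1 + 745.342ms (2)

note 2 onset = 1b = 372.671ms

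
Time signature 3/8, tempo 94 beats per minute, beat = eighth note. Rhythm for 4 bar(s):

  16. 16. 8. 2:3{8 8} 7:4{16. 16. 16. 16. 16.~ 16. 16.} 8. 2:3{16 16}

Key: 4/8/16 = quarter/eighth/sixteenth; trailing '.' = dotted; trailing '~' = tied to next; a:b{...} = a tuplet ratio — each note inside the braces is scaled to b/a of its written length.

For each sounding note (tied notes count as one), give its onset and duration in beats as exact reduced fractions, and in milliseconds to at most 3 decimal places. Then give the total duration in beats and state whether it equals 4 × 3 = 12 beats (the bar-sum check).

1) 0.0ms=0b +478.723ms=3/4b
2) 478.723ms=3/4b +478.723ms=3/4b
3) 957.447ms=3/2b +957.447ms=3/2b
4) 1914.894ms=3b +957.447ms=3/2b
5) 2872.34ms=9/2b +957.447ms=3/2b
6) 3829.787ms=6b +273.556ms=3/7b
7) 4103.343ms=45/7b +273.556ms=3/7b
8) 4376.9ms=48/7b +273.556ms=3/7b
9) 4650.456ms=51/7b +273.556ms=3/7b
10) 4924.012ms=54/7b +547.112ms=6/7b
11) 5471.125ms=60/7b +273.556ms=3/7b
12) 5744.681ms=9b +957.447ms=3/2b
13) 6702.128ms=21/2b +478.723ms=3/4b
14) 7180.851ms=45/4b +478.723ms=3/4b
Σ=12b of 12 (94bpm 3/8) — PASS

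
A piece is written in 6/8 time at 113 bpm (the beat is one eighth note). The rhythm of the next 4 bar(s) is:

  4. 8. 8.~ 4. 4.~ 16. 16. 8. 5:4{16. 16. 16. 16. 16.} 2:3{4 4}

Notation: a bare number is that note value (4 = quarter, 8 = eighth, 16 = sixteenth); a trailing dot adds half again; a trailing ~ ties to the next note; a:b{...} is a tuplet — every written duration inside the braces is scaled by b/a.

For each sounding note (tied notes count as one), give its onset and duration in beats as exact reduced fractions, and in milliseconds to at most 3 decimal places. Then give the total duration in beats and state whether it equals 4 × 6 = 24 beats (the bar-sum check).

1) 0.0ms=0b +1592.92ms=3b
2) 1592.92ms=3b +796.46ms=3/2b
3) 2389.381ms=9/2b +2389.381ms=9/2b
4) 4778.761ms=9b +1991.15ms=15/4b
5) 6769.912ms=51/4b +398.23ms=3/4b
6) 7168.142ms=27/2b +796.46ms=3/2b
7) 7964.602ms=15b +318.584ms=3/5b
8) 8283.186ms=78/5b +318.584ms=3/5b
9) 8601.77ms=81/5b +318.584ms=3/5b
10) 8920.354ms=84/5b +318.584ms=3/5b
11) 9238.938ms=87/5b +318.584ms=3/5b
12) 9557.522ms=18b +1592.92ms=3b
13) 11150.442ms=21b +1592.92ms=3b
Σ=24b of 24 (113bpm 6/8) — PASS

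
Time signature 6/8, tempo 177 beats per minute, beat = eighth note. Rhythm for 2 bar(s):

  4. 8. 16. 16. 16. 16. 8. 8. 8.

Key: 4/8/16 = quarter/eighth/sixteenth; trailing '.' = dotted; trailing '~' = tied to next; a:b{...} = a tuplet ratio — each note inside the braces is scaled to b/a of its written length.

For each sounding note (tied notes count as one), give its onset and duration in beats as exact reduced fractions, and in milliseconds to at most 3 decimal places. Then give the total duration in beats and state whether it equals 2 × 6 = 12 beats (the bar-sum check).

1) 0.0ms=0b +1016.949ms=3b
2) 1016.949ms=3b +508.475ms=3/2b
3) 1525.424ms=9/2b +254.237ms=3/4b
4) 1779.661ms=21/4b +254.237ms=3/4b
5) 2033.898ms=6b +254.237ms=3/4b
6) 2288.136ms=27/4b +254.237ms=3/4b
7) 2542.373ms=15/2b +508.475ms=3/2b
8) 3050.847ms=9b +508.475ms=3/2b
9) 3559.322ms=21/2b +508.475ms=3/2b
Σ=12b of 12 (177bpm 6/8) — PASS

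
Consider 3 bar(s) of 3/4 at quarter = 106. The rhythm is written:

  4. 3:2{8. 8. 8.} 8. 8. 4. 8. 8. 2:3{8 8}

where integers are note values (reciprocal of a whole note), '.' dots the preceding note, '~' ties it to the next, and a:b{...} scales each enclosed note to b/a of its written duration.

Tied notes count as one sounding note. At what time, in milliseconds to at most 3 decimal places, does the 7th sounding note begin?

note 7 onset = 9/2b = 2547.17ms

1. 0.0ms @ 0 + 849.057ms (3/2)
2. 849.057ms @ 3/2 + 283.019ms (1/2)
3. 1132.075ms @ 2 + 283.019ms (1/2)
4. 1415.094ms @ 5/2 + 283.019ms (1/2)
5. 1698.113ms @ 3 + 424.528ms (3/4)
6. 2122.642ms @ 15/4 + 424.528ms (3/4)
7. 2547.17ms @ 9/2 + 849.057ms (3/2)
8. 3396.226ms @ 6 + 424.528ms (3/4)
9. 3820.755ms @ 27/4 + 424.528ms (3/4)
10. 4245.283ms @ 15/2 + 424.528ms (3/4)
11. 4669.811ms @ 33/4 + 424.528ms (3/4)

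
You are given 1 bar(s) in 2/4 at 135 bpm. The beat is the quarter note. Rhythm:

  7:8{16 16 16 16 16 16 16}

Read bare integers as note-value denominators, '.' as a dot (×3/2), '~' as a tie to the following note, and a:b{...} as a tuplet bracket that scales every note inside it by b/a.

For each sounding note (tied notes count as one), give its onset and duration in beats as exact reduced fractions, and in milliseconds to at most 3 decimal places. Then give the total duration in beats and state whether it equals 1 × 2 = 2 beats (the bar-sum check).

1) 0.0ms=0b +126.984ms=2/7b
2) 126.984ms=2/7b +126.984ms=2/7b
3) 253.968ms=4/7b +126.984ms=2/7b
4) 380.952ms=6/7b +126.984ms=2/7b
5) 507.937ms=8/7b +126.984ms=2/7b
6) 634.921ms=10/7b +126.984ms=2/7b
7) 761.905ms=12/7b +126.984ms=2/7b
Σ=2b of 2 (135bpm 2/4) — PASS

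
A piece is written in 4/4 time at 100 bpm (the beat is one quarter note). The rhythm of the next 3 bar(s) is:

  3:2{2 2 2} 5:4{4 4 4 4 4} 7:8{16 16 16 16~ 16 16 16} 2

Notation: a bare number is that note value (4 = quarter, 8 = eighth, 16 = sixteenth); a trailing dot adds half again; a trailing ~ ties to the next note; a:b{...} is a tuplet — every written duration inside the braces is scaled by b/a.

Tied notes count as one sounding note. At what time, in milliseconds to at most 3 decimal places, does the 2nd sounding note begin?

1. 0.0ms @ 0 + 800.0ms (4/3)
2. 800.0ms @ 4/3 + 800.0ms (4/3)
3. 1600.0ms @ 8/3 + 800.0ms (4/3)
4. 2400.0ms @ 4 + 480.0ms (4/5)
5. 2880.0ms @ 24/5 + 480.0ms (4/5)
6. 3360.0ms @ 28/5 + 480.0ms (4/5)
7. 3840.0ms @ 32/5 + 480.0ms (4/5)
8. 4320.0ms @ 36/5 + 480.0ms (4/5)
9. 4800.0ms @ 8 + 171.429ms (2/7)
10. 4971.429ms @ 58/7 + 171.429ms (2/7)
11. 5142.857ms @ 60/7 + 171.429ms (2/7)
12. 5314.286ms @ 62/7 + 342.857ms (4/7)
13. 5657.143ms @ 66/7 + 171.429ms (2/7)
14. 5828.571ms @ 68/7 + 171.429ms (2/7)
15. 6000.0ms @ 10 + 1200.0ms (2)

note 2 onset = 4/3b = 800.0ms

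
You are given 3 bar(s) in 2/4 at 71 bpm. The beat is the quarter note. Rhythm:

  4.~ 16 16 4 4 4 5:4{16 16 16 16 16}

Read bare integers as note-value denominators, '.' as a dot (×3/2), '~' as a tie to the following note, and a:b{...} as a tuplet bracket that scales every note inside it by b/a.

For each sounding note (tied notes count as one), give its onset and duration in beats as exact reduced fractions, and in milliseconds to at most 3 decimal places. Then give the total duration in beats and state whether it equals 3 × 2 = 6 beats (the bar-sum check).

1) 0.0ms=0b +1478.873ms=7/4b
2) 1478.873ms=7/4b +211.268ms=1/4b
3) 1690.141ms=2b +845.07ms=1b
4) 2535.211ms=3b +845.07ms=1b
5) 3380.282ms=4b +845.07ms=1b
6) 4225.352ms=5b +169.014ms=1/5b
7) 4394.366ms=26/5b +169.014ms=1/5b
8) 4563.38ms=27/5b +169.014ms=1/5b
9) 4732.394ms=28/5b +169.014ms=1/5b
10) 4901.408ms=29/5b +169.014ms=1/5b
Σ=6b of 6 (71bpm 2/4) — PASS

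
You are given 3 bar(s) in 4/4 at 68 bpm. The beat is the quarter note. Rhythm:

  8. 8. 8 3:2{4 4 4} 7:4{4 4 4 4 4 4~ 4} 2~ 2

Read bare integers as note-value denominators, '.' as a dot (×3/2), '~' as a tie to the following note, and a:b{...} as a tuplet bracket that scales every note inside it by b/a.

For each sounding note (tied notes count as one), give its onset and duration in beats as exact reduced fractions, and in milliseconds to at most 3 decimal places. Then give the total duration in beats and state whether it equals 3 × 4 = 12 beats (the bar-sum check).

1) 0.0ms=0b +661.765ms=3/4b
2) 661.765ms=3/4b +661.765ms=3/4b
3) 1323.529ms=3/2b +441.176ms=1/2b
4) 1764.706ms=2b +588.235ms=2/3b
5) 2352.941ms=8/3b +588.235ms=2/3b
6) 2941.176ms=10/3b +588.235ms=2/3b
7) 3529.412ms=4b +504.202ms=4/7b
8) 4033.613ms=32/7b +504.202ms=4/7b
9) 4537.815ms=36/7b +504.202ms=4/7b
10) 5042.017ms=40/7b +504.202ms=4/7b
11) 5546.218ms=44/7b +504.202ms=4/7b
12) 6050.42ms=48/7b +1008.403ms=8/7b
13) 7058.824ms=8b +3529.412ms=4b
Σ=12b of 12 (68bpm 4/4) — PASS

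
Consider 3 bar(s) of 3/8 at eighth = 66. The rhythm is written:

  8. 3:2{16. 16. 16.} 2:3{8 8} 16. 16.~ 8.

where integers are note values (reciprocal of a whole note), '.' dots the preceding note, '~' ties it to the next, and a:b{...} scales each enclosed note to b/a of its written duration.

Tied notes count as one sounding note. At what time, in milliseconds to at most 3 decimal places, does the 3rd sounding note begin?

note 3 onset = 2b = 1818.182ms

1. 0.0ms @ 0 + 1363.636ms (3/2)
2. 1363.636ms @ 3/2 + 454.545ms (1/2)
3. 1818.182ms @ 2 + 454.545ms (1/2)
4. 2272.727ms @ 5/2 + 454.545ms (1/2)
5. 2727.273ms @ 3 + 1363.636ms (3/2)
6. 4090.909ms @ 9/2 + 1363.636ms (3/2)
7. 5454.545ms @ 6 + 681.818ms (3/4)
8. 6136.364ms @ 27/4 + 2045.455ms (9/4)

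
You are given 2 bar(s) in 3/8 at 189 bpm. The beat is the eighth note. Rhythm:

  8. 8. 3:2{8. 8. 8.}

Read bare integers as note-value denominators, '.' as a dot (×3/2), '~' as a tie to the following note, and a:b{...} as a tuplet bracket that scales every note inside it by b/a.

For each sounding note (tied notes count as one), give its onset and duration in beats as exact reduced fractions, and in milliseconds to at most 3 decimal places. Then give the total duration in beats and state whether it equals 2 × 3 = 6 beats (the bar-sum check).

1) 0.0ms=0b +476.19ms=3/2b
2) 476.19ms=3/2b +476.19ms=3/2b
3) 952.381ms=3b +317.46ms=1b
4) 1269.841ms=4b +317.46ms=1b
5) 1587.302ms=5b +317.46ms=1b
Σ=6b of 6 (189bpm 3/8) — PASS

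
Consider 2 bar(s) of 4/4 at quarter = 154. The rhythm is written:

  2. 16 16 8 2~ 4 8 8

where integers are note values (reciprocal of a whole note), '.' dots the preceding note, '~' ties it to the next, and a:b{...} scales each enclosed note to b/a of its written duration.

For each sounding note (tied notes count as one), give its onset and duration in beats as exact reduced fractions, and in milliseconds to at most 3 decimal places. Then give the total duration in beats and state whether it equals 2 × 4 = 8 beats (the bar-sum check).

1) 0.0ms=0b +1168.831ms=3b
2) 1168.831ms=3b +97.403ms=1/4b
3) 1266.234ms=13/4b +97.403ms=1/4b
4) 1363.636ms=7/2b +194.805ms=1/2b
5) 1558.442ms=4b +1168.831ms=3b
6) 2727.273ms=7b +194.805ms=1/2b
7) 2922.078ms=15/2b +194.805ms=1/2b
Σ=8b of 8 (154bpm 4/4) — PASS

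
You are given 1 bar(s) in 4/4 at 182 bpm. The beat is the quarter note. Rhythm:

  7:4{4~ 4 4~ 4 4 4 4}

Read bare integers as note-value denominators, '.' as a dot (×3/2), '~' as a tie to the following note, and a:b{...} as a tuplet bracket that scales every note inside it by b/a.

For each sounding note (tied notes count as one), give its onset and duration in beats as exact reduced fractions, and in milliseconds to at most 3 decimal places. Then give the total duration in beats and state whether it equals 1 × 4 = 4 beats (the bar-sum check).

1) 0.0ms=0b +376.766ms=8/7b
2) 376.766ms=8/7b +376.766ms=8/7b
3) 753.532ms=16/7b +188.383ms=4/7b
4) 941.915ms=20/7b +188.383ms=4/7b
5) 1130.298ms=24/7b +188.383ms=4/7b
Σ=4b of 4 (182bpm 4/4) — PASS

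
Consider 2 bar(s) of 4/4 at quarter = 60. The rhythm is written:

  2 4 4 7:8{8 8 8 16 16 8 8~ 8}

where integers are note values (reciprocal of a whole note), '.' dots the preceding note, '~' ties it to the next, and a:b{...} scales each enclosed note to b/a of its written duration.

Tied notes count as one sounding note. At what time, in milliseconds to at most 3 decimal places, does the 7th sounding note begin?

note 7 onset = 40/7b = 5714.286ms

1. 0.0ms @ 0 + 2000.0ms (2)
2. 2000.0ms @ 2 + 1000.0ms (1)
3. 3000.0ms @ 3 + 1000.0ms (1)
4. 4000.0ms @ 4 + 571.429ms (4/7)
5. 4571.429ms @ 32/7 + 571.429ms (4/7)
6. 5142.857ms @ 36/7 + 571.429ms (4/7)
7. 5714.286ms @ 40/7 + 285.714ms (2/7)
8. 6000.0ms @ 6 + 285.714ms (2/7)
9. 6285.714ms @ 44/7 + 571.429ms (4/7)
10. 6857.143ms @ 48/7 + 1142.857ms (8/7)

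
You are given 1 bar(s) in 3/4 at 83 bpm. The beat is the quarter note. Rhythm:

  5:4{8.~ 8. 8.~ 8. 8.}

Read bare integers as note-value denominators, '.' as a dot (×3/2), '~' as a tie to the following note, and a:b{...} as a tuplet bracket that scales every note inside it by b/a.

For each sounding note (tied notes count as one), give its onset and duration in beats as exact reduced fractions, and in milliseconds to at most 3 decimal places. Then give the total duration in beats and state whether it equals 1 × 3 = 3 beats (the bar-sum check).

1) 0.0ms=0b +867.47ms=6/5b
2) 867.47ms=6/5b +867.47ms=6/5b
3) 1734.94ms=12/5b +433.735ms=3/5b
Σ=3b of 3 (83bpm 3/4) — PASS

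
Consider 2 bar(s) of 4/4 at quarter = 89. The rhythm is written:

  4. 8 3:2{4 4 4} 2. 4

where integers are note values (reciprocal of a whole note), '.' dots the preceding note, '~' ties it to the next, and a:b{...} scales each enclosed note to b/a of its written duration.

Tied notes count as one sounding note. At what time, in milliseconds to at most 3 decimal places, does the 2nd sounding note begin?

note 2 onset = 3/2b = 1011.236ms

1. 0.0ms @ 0 + 1011.236ms (3/2)
2. 1011.236ms @ 3/2 + 337.079ms (1/2)
3. 1348.315ms @ 2 + 449.438ms (2/3)
4. 1797.753ms @ 8/3 + 449.438ms (2/3)
5. 2247.191ms @ 10/3 + 449.438ms (2/3)
6. 2696.629ms @ 4 + 2022.472ms (3)
7. 4719.101ms @ 7 + 674.157ms (1)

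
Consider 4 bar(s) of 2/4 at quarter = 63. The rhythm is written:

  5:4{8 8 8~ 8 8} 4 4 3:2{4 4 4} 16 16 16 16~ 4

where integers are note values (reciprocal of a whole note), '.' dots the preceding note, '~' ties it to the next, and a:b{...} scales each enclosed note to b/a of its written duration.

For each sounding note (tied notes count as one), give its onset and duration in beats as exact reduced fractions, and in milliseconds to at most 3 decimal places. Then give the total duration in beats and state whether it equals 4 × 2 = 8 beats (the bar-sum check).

1) 0.0ms=0b +380.952ms=2/5b
2) 380.952ms=2/5b +380.952ms=2/5b
3) 761.905ms=4/5b +761.905ms=4/5b
4) 1523.81ms=8/5b +380.952ms=2/5b
5) 1904.762ms=2b +952.381ms=1b
6) 2857.143ms=3b +952.381ms=1b
7) 3809.524ms=4b +634.921ms=2/3b
8) 4444.444ms=14/3b +634.921ms=2/3b
9) 5079.365ms=16/3b +634.921ms=2/3b
10) 5714.286ms=6b +238.095ms=1/4b
11) 5952.381ms=25/4b +238.095ms=1/4b
12) 6190.476ms=13/2b +238.095ms=1/4b
13) 6428.571ms=27/4b +1190.476ms=5/4b
Σ=8b of 8 (63bpm 2/4) — PASS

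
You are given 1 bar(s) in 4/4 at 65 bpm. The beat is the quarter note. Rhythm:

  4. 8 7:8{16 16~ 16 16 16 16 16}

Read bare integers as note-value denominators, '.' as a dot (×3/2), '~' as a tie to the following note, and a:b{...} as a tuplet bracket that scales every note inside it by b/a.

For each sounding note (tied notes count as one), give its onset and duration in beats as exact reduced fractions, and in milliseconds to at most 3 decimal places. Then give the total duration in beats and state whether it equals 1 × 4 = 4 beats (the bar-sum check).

1) 0.0ms=0b +1384.615ms=3/2b
2) 1384.615ms=3/2b +461.538ms=1/2b
3) 1846.154ms=2b +263.736ms=2/7b
4) 2109.89ms=16/7b +527.473ms=4/7b
5) 2637.363ms=20/7b +263.736ms=2/7b
6) 2901.099ms=22/7b +263.736ms=2/7b
7) 3164.835ms=24/7b +263.736ms=2/7b
8) 3428.571ms=26/7b +263.736ms=2/7b
Σ=4b of 4 (65bpm 4/4) — PASS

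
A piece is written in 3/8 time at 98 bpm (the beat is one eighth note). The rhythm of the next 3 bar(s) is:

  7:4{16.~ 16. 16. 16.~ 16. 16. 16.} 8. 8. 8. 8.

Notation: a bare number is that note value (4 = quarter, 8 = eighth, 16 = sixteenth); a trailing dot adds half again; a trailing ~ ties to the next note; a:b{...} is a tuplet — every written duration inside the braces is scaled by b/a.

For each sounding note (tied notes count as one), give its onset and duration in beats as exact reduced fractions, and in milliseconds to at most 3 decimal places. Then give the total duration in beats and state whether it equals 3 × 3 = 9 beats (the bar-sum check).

1) 0.0ms=0b +524.781ms=6/7b
2) 524.781ms=6/7b +262.391ms=3/7b
3) 787.172ms=9/7b +524.781ms=6/7b
4) 1311.953ms=15/7b +262.391ms=3/7b
5) 1574.344ms=18/7b +262.391ms=3/7b
6) 1836.735ms=3b +918.367ms=3/2b
7) 2755.102ms=9/2b +918.367ms=3/2b
8) 3673.469ms=6b +918.367ms=3/2b
9) 4591.837ms=15/2b +918.367ms=3/2b
Σ=9b of 9 (98bpm 3/8) — PASS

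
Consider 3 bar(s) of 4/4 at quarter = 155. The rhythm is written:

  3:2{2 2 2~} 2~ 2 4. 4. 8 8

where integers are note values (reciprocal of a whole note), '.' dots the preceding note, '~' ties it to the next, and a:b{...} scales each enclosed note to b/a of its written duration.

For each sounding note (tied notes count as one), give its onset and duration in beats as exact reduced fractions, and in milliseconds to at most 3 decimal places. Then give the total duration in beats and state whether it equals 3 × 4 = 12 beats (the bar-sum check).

1) 0.0ms=0b +516.129ms=4/3b
2) 516.129ms=4/3b +516.129ms=4/3b
3) 1032.258ms=8/3b +2064.516ms=16/3b
4) 3096.774ms=8b +580.645ms=3/2b
5) 3677.419ms=19/2b +580.645ms=3/2b
6) 4258.065ms=11b +193.548ms=1/2b
7) 4451.613ms=23/2b +193.548ms=1/2b
Σ=12b of 12 (155bpm 4/4) — PASS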